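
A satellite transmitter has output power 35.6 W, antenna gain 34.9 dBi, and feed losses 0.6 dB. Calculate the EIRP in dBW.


Pt = 35.6 W = 15.5145 dBW
EIRP = Pt_dBW + Gt - losses = 15.5145 + 34.9 - 0.6 = 49.8145 dBW

49.8145 dBW


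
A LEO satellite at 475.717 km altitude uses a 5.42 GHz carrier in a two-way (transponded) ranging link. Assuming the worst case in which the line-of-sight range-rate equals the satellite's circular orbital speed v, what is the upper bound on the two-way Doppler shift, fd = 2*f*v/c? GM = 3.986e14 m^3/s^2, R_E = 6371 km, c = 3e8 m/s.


r = 6.846717e+06 m
v = sqrt(mu/r) = 7630.0513 m/s (worst-case radial velocity)
f = 5.42 GHz = 5.42e+09 Hz
fd = 2*f*v/c = 2*5.42e+09*7630.0513/3.0e+08
fd = 275699.1874 Hz

275699.1874 Hz


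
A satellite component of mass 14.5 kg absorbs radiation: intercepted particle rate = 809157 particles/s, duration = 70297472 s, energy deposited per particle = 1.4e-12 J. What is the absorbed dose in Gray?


Total energy deposited = rate * time * E_per
  = 809157 * 70297472 * 1.4e-12 = 79.6344 J
Dose = E_total / mass = 79.6344 / 14.5
Dose = 5.4920 Gy

5.4920 Gy


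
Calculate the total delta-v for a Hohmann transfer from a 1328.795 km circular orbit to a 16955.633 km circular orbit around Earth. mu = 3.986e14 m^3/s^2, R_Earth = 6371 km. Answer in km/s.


r1 = 7699.7950 km = 7.699795e+06 m
r2 = 23326.6330 km = 2.3326633e+07 m
dv1 = sqrt(mu/r1)*(sqrt(2*r2/(r1+r2)) - 1) = 1627.7834 m/s
dv2 = sqrt(mu/r2)*(1 - sqrt(2*r1/(r1+r2))) = 1221.4671 m/s
total dv = |dv1| + |dv2| = 1627.7834 + 1221.4671 = 2849.2504 m/s = 2.8493 km/s

2.8493 km/s


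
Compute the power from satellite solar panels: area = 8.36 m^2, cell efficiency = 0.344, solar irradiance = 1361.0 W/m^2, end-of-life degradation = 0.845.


P = area * eta * S * degradation
P = 8.36 * 0.344 * 1361.0 * 0.845
P = 3307.3454 W

3307.3454 W


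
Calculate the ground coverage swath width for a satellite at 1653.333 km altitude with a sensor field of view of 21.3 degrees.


FOV = 21.3 deg = 0.3717551 rad
swath = 2 * alt * tan(FOV/2) = 2 * 1653.333 * tan(0.1858776)
swath = 2 * 1653.333 * 0.1880483
swath = 621.8129 km

621.8129 km


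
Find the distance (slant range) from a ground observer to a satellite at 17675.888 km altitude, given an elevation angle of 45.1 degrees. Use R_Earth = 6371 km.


h = 17675.888 km, el = 45.1 deg
d = -R_E*sin(el) + sqrt((R_E*sin(el))^2 + 2*R_E*h + h^2)
d = -6371.0000*sin(0.7871435) + sqrt((6371.0000*0.7083398)^2 + 2*6371.0000*17675.888 + 17675.888^2)
d = 19109.8010 km

19109.8010 km


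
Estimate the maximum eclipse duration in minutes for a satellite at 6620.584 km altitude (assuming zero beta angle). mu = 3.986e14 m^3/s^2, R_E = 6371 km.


r = 12991.5840 km
T = 245.6140 min
Eclipse fraction = arcsin(R_E/r)/pi = arcsin(6371.0000/12991.5840)/pi
= arcsin(0.4903944)/pi = 0.1631473
Eclipse duration = 0.1631473 * 245.6140 = 40.0713 min

40.0713 minutes


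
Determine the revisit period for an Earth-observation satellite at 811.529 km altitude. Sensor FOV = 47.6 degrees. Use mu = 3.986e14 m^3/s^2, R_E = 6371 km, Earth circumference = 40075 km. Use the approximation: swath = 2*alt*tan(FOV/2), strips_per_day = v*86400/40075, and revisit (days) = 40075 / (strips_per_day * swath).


swath = 2*811.529*tan(0.4153884) = 715.8539 km
v = sqrt(mu/r) = 7449.5485 m/s = 7.4495 km/s
strips/day = v*86400/40075 = 7.4495*86400/40075 = 16.0609
coverage/day = strips * swath = 16.0609 * 715.8539 = 11497.2650 km
revisit = 40075 / 11497.2650 = 3.4856 days

3.4856 days


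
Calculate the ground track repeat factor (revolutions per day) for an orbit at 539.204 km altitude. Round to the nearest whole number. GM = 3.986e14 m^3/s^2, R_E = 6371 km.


r = 6.910204e+06 m
T = 2*pi*sqrt(r^3/mu) = 5716.7279 s = 95.2788 min
revs/day = 1440 / 95.2788 = 15.1135
Rounded: 15 revolutions per day

15 revolutions per day


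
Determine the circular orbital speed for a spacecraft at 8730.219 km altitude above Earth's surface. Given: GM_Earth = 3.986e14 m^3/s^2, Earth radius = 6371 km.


r = R_E + alt = 6371.0 + 8730.219 = 15101.2190 km = 1.5101219e+07 m
v = sqrt(mu/r) = sqrt(3.986e14 / 1.5101219e+07) = 5137.6279 m/s = 5.1376 km/s

5.1376 km/s


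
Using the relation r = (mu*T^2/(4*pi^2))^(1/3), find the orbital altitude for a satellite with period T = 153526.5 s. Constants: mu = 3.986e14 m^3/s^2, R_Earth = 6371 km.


T = 153526.5 s
r = (mu*T^2/(4*pi^2))^(1/3) = (3.986e14 * 153526.5^2 / (4*pi^2))^(1/3)
r = 6.1969989e+07 m = 61969.9890 km
alt = r - R_E = 61969.9890 - 6371 = 55598.9890 km

55598.9890 km


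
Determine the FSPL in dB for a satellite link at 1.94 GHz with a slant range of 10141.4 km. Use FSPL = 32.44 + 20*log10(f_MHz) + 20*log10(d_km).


f = 1.94 GHz = 1940.0000 MHz
d = 10141.4 km
FSPL = 32.44 + 20*log10(1940.0000) + 20*log10(10141.4)
FSPL = 32.44 + 65.7560 + 80.1220
FSPL = 178.3180 dB

178.3180 dB


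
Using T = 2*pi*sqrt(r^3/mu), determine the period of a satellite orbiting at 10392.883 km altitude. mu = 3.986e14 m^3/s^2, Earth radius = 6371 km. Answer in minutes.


r = 16763.8830 km = 1.6763883e+07 m
T = 2*pi*sqrt(r^3/mu) = 2*pi*sqrt(4.7111167e+21 / 3.986e14)
T = 21600.9650 s = 360.0161 min

360.0161 minutes


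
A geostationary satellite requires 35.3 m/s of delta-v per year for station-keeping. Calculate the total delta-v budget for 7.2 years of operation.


dV = rate * years = 35.3 * 7.2
dV = 254.1600 m/s

254.1600 m/s


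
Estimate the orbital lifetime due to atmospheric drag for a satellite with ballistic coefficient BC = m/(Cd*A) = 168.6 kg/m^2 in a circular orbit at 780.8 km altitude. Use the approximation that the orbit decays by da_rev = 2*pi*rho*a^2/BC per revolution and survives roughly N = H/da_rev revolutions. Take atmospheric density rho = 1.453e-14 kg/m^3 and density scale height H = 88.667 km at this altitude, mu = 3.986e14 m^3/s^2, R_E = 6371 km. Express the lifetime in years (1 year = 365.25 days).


a = R_E + alt = 7151.8000 km = 7.1518e+06 m
da_rev = 2*pi*rho*a^2/BC = 2*pi*1.453e-14*(7.1518e+06)^2/168.6 = 0.027696101 m per revolution
N = H/da_rev = 88667.0000 m / 0.027696101 m = 3.2014254e+06 revolutions
P = 2*pi*sqrt(a^3/mu) = 6019.1375 s
lifetime = N*P = 3.2014254e+06 * 6019.1375 = 1.9269819e+10 s = 223030.3164 days
years = 223030.3164 / 365.25 = 610.6237 years

610.6237 years


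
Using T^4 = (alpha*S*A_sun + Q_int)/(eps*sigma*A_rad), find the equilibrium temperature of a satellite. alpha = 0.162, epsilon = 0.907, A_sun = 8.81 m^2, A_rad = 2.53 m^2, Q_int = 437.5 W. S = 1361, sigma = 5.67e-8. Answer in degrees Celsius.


Numerator = alpha*S*A_sun + Q_int = 0.162*1361*8.81 + 437.5 = 2379.9464 W
Denominator = eps*sigma*A_rad = 0.907*5.67e-8*2.53 = 1.3011006e-07 W/K^4
T^4 = 1.8291794e+10 K^4
T = 367.7597 K = 94.6097 C

94.6097 degrees Celsius


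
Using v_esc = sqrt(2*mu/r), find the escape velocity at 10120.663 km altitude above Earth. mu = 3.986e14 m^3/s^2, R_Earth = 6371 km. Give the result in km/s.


r = 6371.0 + 10120.663 = 16491.6630 km = 1.6491663e+07 m
v_esc = sqrt(2*mu/r) = sqrt(2*3.986e14 / 1.6491663e+07)
v_esc = 6952.6668 m/s = 6.9527 km/s

6.9527 km/s


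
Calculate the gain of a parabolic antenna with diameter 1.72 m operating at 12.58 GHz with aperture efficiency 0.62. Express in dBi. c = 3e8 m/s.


lambda = c/f = 3e8 / 1.258e+10 = 0.02384738 m
G = eta*(pi*D/lambda)^2 = 0.62*(pi*1.72/0.02384738)^2
G = 31832.2327 (linear)
G = 10*log10(31832.2327) = 45.0287 dBi

45.0287 dBi


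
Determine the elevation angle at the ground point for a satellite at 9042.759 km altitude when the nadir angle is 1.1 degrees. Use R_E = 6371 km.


r = R_E + alt = 15413.7590 km
Law of sines in the satellite / Earth-center / ground-point triangle:
  sin(nadir)/R_E = sin(90 + el)/r  =>  cos(el) = (r/R_E)*sin(nadir)
cos(el) = (15413.7590 / 6371.0000) * sin(1.1 deg) = 0.04644557
el = arccos(0.04644557) = 87.3379 deg
(Earth-central angle = 90 - nadir - el = 1.5621 deg)

87.3379 degrees


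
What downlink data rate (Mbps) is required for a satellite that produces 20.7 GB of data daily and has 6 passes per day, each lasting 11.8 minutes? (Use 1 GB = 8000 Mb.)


total contact time = 6 * 11.8 * 60 = 4248.0000 s
data = 20.7 GB = 165600.0000 Mb
rate = 165600.0000 / 4248.0000 = 38.9831 Mbps

38.9831 Mbps


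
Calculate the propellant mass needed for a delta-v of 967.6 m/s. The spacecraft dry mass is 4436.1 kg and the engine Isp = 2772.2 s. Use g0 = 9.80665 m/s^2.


ve = Isp * g0 = 2772.2 * 9.80665 = 27185.995130 m/s
mass ratio = exp(dv/ve) = exp(967.6/27185.995130) = 1.03623283
m_prop = m_dry * (mr - 1) = 4436.1 * (1.03623283 - 1)
m_prop = 160.7324 kg

160.7324 kg


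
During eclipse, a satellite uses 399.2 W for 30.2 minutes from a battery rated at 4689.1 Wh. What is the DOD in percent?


E_used = P * t / 60 = 399.2 * 30.2 / 60 = 200.9307 Wh
DOD = E_used / E_total * 100 = 200.9307 / 4689.1 * 100
DOD = 4.2851 %

4.2851 %


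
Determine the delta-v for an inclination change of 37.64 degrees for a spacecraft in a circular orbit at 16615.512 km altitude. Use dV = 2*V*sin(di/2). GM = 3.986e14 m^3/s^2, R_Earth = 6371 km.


r = 22986.5120 km = 2.2986512e+07 m
V = sqrt(mu/r) = 4164.2051 m/s
di = 37.64 deg = 0.6569419 rad
dV = 2*V*sin(di/2) = 2*4164.2051*sin(0.328471)
dV = 2686.7128 m/s = 2.6867 km/s

2.6867 km/s


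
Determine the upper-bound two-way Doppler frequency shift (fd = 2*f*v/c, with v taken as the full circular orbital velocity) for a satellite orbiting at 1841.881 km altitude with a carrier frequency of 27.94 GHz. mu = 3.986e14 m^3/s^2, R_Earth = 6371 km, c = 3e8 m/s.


r = 8.212881e+06 m
v = sqrt(mu/r) = 6966.6001 m/s (worst-case radial velocity)
f = 27.94 GHz = 2.794e+10 Hz
fd = 2*f*v/c = 2*2.794e+10*6966.6001/3.0e+08
fd = 1.2976454e+06 Hz

1.2976e+06 Hz


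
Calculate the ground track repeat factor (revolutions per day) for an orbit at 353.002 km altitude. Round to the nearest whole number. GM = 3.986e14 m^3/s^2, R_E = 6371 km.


r = 6.724002e+06 m
T = 2*pi*sqrt(r^3/mu) = 5487.2276 s = 91.4538 min
revs/day = 1440 / 91.4538 = 15.7457
Rounded: 16 revolutions per day

16 revolutions per day


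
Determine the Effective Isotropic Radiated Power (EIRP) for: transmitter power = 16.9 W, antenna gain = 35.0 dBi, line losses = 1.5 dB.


Pt = 16.9 W = 12.2789 dBW
EIRP = Pt_dBW + Gt - losses = 12.2789 + 35.0 - 1.5 = 45.7789 dBW

45.7789 dBW


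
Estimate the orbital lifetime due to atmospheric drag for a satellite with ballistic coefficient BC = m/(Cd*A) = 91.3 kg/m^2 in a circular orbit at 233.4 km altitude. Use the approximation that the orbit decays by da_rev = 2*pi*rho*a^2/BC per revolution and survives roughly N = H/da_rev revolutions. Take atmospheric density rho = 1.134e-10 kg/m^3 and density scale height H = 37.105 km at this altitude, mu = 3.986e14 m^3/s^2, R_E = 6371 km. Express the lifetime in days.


a = R_E + alt = 6604.4000 km = 6.6044e+06 m
da_rev = 2*pi*rho*a^2/BC = 2*pi*1.134e-10*(6.6044e+06)^2/91.3 = 340.399476 m per revolution
N = H/da_rev = 37105.0000 m / 340.399476 m = 109.0043 revolutions
P = 2*pi*sqrt(a^3/mu) = 5341.4759 s
lifetime = N*P = 109.0043 * 5341.4759 = 582243.7393 s = 6.7389 days

6.7389 days


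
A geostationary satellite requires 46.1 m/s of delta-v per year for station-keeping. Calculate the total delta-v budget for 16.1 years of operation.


dV = rate * years = 46.1 * 16.1
dV = 742.2100 m/s

742.2100 m/s


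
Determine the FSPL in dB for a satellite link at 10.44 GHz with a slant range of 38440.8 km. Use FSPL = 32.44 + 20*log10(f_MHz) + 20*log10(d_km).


f = 10.44 GHz = 10440.0000 MHz
d = 38440.8 km
FSPL = 32.44 + 20*log10(10440.0000) + 20*log10(38440.8)
FSPL = 32.44 + 80.3740 + 91.6958
FSPL = 204.5099 dB

204.5099 dB


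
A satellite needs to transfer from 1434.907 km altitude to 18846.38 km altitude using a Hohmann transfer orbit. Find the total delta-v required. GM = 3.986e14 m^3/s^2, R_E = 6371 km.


r1 = 7805.9070 km = 7.805907e+06 m
r2 = 25217.3800 km = 2.521738e+07 m
dv1 = sqrt(mu/r1)*(sqrt(2*r2/(r1+r2)) - 1) = 1685.1383 m/s
dv2 = sqrt(mu/r2)*(1 - sqrt(2*r1/(r1+r2))) = 1242.1448 m/s
total dv = |dv1| + |dv2| = 1685.1383 + 1242.1448 = 2927.2832 m/s = 2.9273 km/s

2.9273 km/s


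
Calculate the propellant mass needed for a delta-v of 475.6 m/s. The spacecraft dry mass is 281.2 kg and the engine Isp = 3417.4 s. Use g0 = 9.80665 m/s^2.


ve = Isp * g0 = 3417.4 * 9.80665 = 33513.245710 m/s
mass ratio = exp(dv/ve) = exp(475.6/33513.245710) = 1.01429258
m_prop = m_dry * (mr - 1) = 281.2 * (1.01429258 - 1)
m_prop = 4.0191 kg

4.0191 kg


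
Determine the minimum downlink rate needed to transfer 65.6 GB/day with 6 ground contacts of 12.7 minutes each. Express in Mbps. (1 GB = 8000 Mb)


total contact time = 6 * 12.7 * 60 = 4572.0000 s
data = 65.6 GB = 524800.0000 Mb
rate = 524800.0000 / 4572.0000 = 114.7857 Mbps

114.7857 Mbps


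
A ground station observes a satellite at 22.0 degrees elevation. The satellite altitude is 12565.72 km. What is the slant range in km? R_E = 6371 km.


h = 12565.72 km, el = 22.0 deg
d = -R_E*sin(el) + sqrt((R_E*sin(el))^2 + 2*R_E*h + h^2)
d = -6371.0000*sin(0.3839724) + sqrt((6371.0000*0.3746066)^2 + 2*6371.0000*12565.72 + 12565.72^2)
d = 15605.2038 km

15605.2038 km


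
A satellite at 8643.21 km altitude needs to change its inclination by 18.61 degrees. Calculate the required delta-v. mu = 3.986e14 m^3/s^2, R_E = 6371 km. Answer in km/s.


r = 15014.2100 km = 1.501421e+07 m
V = sqrt(mu/r) = 5152.4929 m/s
di = 18.61 deg = 0.3248058 rad
dV = 2*V*sin(di/2) = 2*5152.4929*sin(0.1624029)
dV = 1666.2125 m/s = 1.6662 km/s

1.6662 km/s


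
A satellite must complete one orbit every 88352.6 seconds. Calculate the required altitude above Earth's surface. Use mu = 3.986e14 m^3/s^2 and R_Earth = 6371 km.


T = 88352.6 s
r = (mu*T^2/(4*pi^2))^(1/3) = (3.986e14 * 88352.6^2 / (4*pi^2))^(1/3)
r = 4.2875126e+07 m = 42875.1259 km
alt = r - R_E = 42875.1259 - 6371 = 36504.1259 km

36504.1259 km


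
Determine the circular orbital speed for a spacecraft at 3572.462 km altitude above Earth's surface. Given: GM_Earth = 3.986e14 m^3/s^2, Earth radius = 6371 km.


r = R_E + alt = 6371.0 + 3572.462 = 9943.4620 km = 9.943462e+06 m
v = sqrt(mu/r) = sqrt(3.986e14 / 9.943462e+06) = 6331.4013 m/s = 6.3314 km/s

6.3314 km/s


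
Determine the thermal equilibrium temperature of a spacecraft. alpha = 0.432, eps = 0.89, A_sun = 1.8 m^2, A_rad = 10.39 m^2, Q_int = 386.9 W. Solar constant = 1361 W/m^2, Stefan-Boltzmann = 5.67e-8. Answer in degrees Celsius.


Numerator = alpha*S*A_sun + Q_int = 0.432*1361*1.8 + 386.9 = 1445.2136 W
Denominator = eps*sigma*A_rad = 0.89*5.67e-8*10.39 = 5.2431057e-07 W/K^4
T^4 = 2.7564075e+09 K^4
T = 229.1321 K = -44.0179 C

-44.0179 degrees Celsius


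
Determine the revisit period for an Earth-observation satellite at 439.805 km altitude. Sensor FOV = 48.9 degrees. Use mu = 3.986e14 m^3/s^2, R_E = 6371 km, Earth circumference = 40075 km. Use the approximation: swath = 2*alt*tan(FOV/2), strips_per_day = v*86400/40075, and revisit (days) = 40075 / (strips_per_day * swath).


swath = 2*439.805*tan(0.426733) = 399.9347 km
v = sqrt(mu/r) = 7650.1407 m/s = 7.6501 km/s
strips/day = v*86400/40075 = 7.6501*86400/40075 = 16.4934
coverage/day = strips * swath = 16.4934 * 399.9347 = 6596.2748 km
revisit = 40075 / 6596.2748 = 6.0754 days

6.0754 days


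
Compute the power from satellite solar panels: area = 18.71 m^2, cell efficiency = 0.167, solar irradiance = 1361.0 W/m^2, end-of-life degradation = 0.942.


P = area * eta * S * degradation
P = 18.71 * 0.167 * 1361.0 * 0.942
P = 4005.8925 W

4005.8925 W


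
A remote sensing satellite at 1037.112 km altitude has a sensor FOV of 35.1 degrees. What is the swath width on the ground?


FOV = 35.1 deg = 0.6126106 rad
swath = 2 * alt * tan(FOV/2) = 2 * 1037.112 * tan(0.3063053)
swath = 2 * 1037.112 * 0.3162585
swath = 655.9909 km

655.9909 km


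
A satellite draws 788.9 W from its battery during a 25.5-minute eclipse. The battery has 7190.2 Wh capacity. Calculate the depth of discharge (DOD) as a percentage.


E_used = P * t / 60 = 788.9 * 25.5 / 60 = 335.2825 Wh
DOD = E_used / E_total * 100 = 335.2825 / 7190.2 * 100
DOD = 4.6630 %

4.6630 %


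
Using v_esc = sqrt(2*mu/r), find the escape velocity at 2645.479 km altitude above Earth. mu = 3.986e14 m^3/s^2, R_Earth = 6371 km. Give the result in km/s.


r = 6371.0 + 2645.479 = 9016.4790 km = 9.016479e+06 m
v_esc = sqrt(2*mu/r) = sqrt(2*3.986e14 / 9.016479e+06)
v_esc = 9402.9723 m/s = 9.4030 km/s

9.4030 km/s


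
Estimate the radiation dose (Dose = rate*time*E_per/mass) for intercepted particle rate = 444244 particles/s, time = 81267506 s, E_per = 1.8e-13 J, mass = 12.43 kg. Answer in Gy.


Total energy deposited = rate * time * E_per
  = 444244 * 81267506 * 1.8e-13 = 6.4985 J
Dose = E_total / mass = 6.4985 / 12.43
Dose = 0.5228052 Gy

0.5228 Gy


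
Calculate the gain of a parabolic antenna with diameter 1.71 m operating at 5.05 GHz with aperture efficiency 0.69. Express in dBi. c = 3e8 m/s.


lambda = c/f = 3e8 / 5.05e+09 = 0.05940594 m
G = eta*(pi*D/lambda)^2 = 0.69*(pi*1.71/0.05940594)^2
G = 5642.6265 (linear)
G = 10*log10(5642.6265) = 37.5148 dBi

37.5148 dBi


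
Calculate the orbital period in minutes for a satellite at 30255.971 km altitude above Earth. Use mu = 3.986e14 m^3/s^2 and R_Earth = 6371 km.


r = 36626.9710 km = 3.6626971e+07 m
T = 2*pi*sqrt(r^3/mu) = 2*pi*sqrt(4.9136364e+22 / 3.986e14)
T = 69761.0049 s = 1162.6834 min

1162.6834 minutes


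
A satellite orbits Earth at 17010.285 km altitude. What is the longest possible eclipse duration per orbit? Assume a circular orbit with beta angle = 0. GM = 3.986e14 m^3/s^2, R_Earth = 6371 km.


r = 23381.2850 km
T = 593.0107 min
Eclipse fraction = arcsin(R_E/r)/pi = arcsin(6371.0000/23381.2850)/pi
= arcsin(0.2724829)/pi = 0.08784481
Eclipse duration = 0.08784481 * 593.0107 = 52.0929 min

52.0929 minutes


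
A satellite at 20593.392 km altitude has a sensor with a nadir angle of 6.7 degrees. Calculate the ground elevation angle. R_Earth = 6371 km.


r = R_E + alt = 26964.3920 km
Law of sines in the satellite / Earth-center / ground-point triangle:
  sin(nadir)/R_E = sin(90 + el)/r  =>  cos(el) = (r/R_E)*sin(nadir)
cos(el) = (26964.3920 / 6371.0000) * sin(6.7 deg) = 0.493793
el = arccos(0.493793) = 60.4098 deg
(Earth-central angle = 90 - nadir - el = 22.8902 deg)

60.4098 degrees


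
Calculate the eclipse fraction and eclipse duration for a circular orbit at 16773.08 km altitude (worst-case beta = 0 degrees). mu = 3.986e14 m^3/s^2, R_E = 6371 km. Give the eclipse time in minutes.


r = 23144.0800 km
T = 584.0094 min
Eclipse fraction = arcsin(R_E/r)/pi = arcsin(6371.0000/23144.0800)/pi
= arcsin(0.2752756)/pi = 0.0887691
Eclipse duration = 0.0887691 * 584.0094 = 51.8420 min

51.8420 minutes


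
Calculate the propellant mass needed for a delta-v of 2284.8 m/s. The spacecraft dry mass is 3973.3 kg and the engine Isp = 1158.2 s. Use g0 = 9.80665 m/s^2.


ve = Isp * g0 = 1158.2 * 9.80665 = 11358.062030 m/s
mass ratio = exp(dv/ve) = exp(2284.8/11358.062030) = 1.22282173
m_prop = m_dry * (mr - 1) = 3973.3 * (1.22282173 - 1)
m_prop = 885.3376 kg

885.3376 kg


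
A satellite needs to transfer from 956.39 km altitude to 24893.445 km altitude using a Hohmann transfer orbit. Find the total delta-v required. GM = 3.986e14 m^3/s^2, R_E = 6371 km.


r1 = 7327.3900 km = 7.32739e+06 m
r2 = 31264.4450 km = 3.1264445e+07 m
dv1 = sqrt(mu/r1)*(sqrt(2*r2/(r1+r2)) - 1) = 2012.7502 m/s
dv2 = sqrt(mu/r2)*(1 - sqrt(2*r1/(r1+r2))) = 1370.3003 m/s
total dv = |dv1| + |dv2| = 2012.7502 + 1370.3003 = 3383.0505 m/s = 3.3831 km/s

3.3831 km/s


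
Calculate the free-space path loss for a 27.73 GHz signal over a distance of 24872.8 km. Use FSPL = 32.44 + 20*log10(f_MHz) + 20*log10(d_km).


f = 27.73 GHz = 27730.0000 MHz
d = 24872.8 km
FSPL = 32.44 + 20*log10(27730.0000) + 20*log10(24872.8)
FSPL = 32.44 + 88.8590 + 87.9145
FSPL = 209.2135 dB

209.2135 dB


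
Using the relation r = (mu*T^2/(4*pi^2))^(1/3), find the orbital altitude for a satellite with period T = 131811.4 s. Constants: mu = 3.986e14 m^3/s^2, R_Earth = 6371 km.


T = 131811.4 s
r = (mu*T^2/(4*pi^2))^(1/3) = (3.986e14 * 131811.4^2 / (4*pi^2))^(1/3)
r = 5.5979348e+07 m = 55979.3478 km
alt = r - R_E = 55979.3478 - 6371 = 49608.3478 km

49608.3478 km


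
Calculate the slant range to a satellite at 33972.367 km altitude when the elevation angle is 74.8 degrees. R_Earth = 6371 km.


h = 33972.367 km, el = 74.8 deg
d = -R_E*sin(el) + sqrt((R_E*sin(el))^2 + 2*R_E*h + h^2)
d = -6371.0000*sin(1.3055) + sqrt((6371.0000*0.9650165)^2 + 2*6371.0000*33972.367 + 33972.367^2)
d = 34160.6507 km

34160.6507 km


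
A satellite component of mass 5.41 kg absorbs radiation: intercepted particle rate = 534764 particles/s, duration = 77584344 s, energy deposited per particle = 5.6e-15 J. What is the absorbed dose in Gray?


Total energy deposited = rate * time * E_per
  = 534764 * 77584344 * 5.6e-15 = 0.2323402 J
Dose = E_total / mass = 0.2323402 / 5.41
Dose = 0.04294642 Gy

0.0429 Gy


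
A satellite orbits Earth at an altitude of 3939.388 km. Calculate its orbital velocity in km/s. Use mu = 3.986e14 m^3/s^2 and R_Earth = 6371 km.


r = R_E + alt = 6371.0 + 3939.388 = 10310.3880 km = 1.0310388e+07 m
v = sqrt(mu/r) = sqrt(3.986e14 / 1.0310388e+07) = 6217.7197 m/s = 6.2177 km/s

6.2177 km/s


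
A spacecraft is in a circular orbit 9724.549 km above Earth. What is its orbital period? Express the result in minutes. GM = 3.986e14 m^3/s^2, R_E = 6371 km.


r = 16095.5490 km = 1.6095549e+07 m
T = 2*pi*sqrt(r^3/mu) = 2*pi*sqrt(4.1698207e+21 / 3.986e14)
T = 20322.1622 s = 338.7027 min

338.7027 minutes


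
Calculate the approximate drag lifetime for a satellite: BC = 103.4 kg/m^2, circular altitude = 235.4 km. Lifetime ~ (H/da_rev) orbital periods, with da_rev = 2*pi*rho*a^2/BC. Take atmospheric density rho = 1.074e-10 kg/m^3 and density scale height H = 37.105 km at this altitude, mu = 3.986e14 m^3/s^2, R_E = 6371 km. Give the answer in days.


a = R_E + alt = 6606.4000 km = 6.6064e+06 m
da_rev = 2*pi*rho*a^2/BC = 2*pi*1.074e-10*(6.6064e+06)^2/103.4 = 284.834992 m per revolution
N = H/da_rev = 37105.0000 m / 284.834992 m = 130.2684 revolutions
P = 2*pi*sqrt(a^3/mu) = 5343.9024 s
lifetime = N*P = 130.2684 * 5343.9024 = 696141.6421 s = 8.0572 days

8.0572 days


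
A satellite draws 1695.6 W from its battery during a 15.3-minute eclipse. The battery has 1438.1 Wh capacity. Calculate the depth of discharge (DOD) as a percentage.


E_used = P * t / 60 = 1695.6 * 15.3 / 60 = 432.3780 Wh
DOD = E_used / E_total * 100 = 432.3780 / 1438.1 * 100
DOD = 30.0659 %

30.0659 %


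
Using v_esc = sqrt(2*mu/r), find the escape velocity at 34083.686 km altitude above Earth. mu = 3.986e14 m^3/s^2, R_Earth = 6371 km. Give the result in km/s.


r = 6371.0 + 34083.686 = 40454.6860 km = 4.0454686e+07 m
v_esc = sqrt(2*mu/r) = sqrt(2*3.986e14 / 4.0454686e+07)
v_esc = 4439.1439 m/s = 4.4391 km/s

4.4391 km/s


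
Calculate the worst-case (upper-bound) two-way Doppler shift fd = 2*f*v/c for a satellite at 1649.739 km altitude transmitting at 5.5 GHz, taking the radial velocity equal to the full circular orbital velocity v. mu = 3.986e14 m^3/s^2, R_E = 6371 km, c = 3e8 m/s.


r = 8.020739e+06 m
v = sqrt(mu/r) = 7049.5510 m/s (worst-case radial velocity)
f = 5.5 GHz = 5.5e+09 Hz
fd = 2*f*v/c = 2*5.5e+09*7049.5510/3.0e+08
fd = 258483.5356 Hz

258483.5356 Hz


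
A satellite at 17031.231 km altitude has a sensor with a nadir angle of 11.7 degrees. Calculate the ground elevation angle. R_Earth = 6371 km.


r = R_E + alt = 23402.2310 km
Law of sines in the satellite / Earth-center / ground-point triangle:
  sin(nadir)/R_E = sin(90 + el)/r  =>  cos(el) = (r/R_E)*sin(nadir)
cos(el) = (23402.2310 / 6371.0000) * sin(11.7 deg) = 0.744887
el = arccos(0.744887) = 41.8506 deg
(Earth-central angle = 90 - nadir - el = 36.4494 deg)

41.8506 degrees


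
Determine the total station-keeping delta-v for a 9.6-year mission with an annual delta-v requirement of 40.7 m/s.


dV = rate * years = 40.7 * 9.6
dV = 390.7200 m/s

390.7200 m/s


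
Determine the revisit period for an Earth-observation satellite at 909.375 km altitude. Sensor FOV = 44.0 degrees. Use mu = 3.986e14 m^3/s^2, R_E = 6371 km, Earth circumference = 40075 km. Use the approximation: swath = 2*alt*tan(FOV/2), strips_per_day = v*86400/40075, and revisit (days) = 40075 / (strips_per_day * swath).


swath = 2*909.375*tan(0.3839724) = 734.8227 km
v = sqrt(mu/r) = 7399.3194 m/s = 7.3993 km/s
strips/day = v*86400/40075 = 7.3993*86400/40075 = 15.9526
coverage/day = strips * swath = 15.9526 * 734.8227 = 11722.3463 km
revisit = 40075 / 11722.3463 = 3.4187 days

3.4187 days


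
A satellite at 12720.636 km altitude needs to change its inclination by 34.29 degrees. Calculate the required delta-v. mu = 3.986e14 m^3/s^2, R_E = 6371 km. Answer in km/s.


r = 19091.6360 km = 1.9091636e+07 m
V = sqrt(mu/r) = 4569.2727 m/s
di = 34.29 deg = 0.5984734 rad
dV = 2*V*sin(di/2) = 2*4569.2727*sin(0.2992367)
dV = 2693.9601 m/s = 2.6940 km/s

2.6940 km/s


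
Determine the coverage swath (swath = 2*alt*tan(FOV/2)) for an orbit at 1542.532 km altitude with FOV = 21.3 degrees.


FOV = 21.3 deg = 0.3717551 rad
swath = 2 * alt * tan(FOV/2) = 2 * 1542.532 * tan(0.1858776)
swath = 2 * 1542.532 * 0.1880483
swath = 580.1410 km

580.1410 km


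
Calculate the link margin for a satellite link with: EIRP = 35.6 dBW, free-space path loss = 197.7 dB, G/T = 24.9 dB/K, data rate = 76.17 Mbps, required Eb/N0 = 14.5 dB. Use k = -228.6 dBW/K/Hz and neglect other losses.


C/N0 = EIRP - FSPL + G/T - k = 35.6 - 197.7 + 24.9 - (-228.6)
C/N0 = 91.4000 dB-Hz
R_b = 76.17 Mbps = 7.617e+07 bps -> 10*log10(R_b) = 78.8178 dB-Hz
Eb/N0 = C/N0 - 10*log10(R_b) = 91.4000 - 78.8178 = 12.5822 dB
Margin = Eb/N0 - Eb/N0_req = 12.5822 - 14.5 = -1.9178 dB (negative margin: link does not close)

-1.9178 dB


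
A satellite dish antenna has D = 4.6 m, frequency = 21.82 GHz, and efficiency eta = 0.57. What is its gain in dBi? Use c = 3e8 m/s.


lambda = c/f = 3e8 / 2.182e+10 = 0.01374885 m
G = eta*(pi*D/lambda)^2 = 0.57*(pi*4.6/0.01374885)^2
G = 629734.1530 (linear)
G = 10*log10(629734.1530) = 57.9916 dBi

57.9916 dBi


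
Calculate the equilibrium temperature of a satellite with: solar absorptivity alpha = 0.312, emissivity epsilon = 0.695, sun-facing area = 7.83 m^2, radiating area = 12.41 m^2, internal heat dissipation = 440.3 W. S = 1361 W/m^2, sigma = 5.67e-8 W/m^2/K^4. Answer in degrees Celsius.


Numerator = alpha*S*A_sun + Q_int = 0.312*1361*7.83 + 440.3 = 3765.1686 W
Denominator = eps*sigma*A_rad = 0.695*5.67e-8*12.41 = 4.8903466e-07 W/K^4
T^4 = 7.6991854e+09 K^4
T = 296.2178 K = 23.0678 C

23.0678 degrees Celsius


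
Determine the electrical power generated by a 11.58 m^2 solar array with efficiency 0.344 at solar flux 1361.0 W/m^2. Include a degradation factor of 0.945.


P = area * eta * S * degradation
P = 11.58 * 0.344 * 1361.0 * 0.945
P = 5123.3843 W

5123.3843 W


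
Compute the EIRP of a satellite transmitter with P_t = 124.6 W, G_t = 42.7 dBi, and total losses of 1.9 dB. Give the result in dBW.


Pt = 124.6 W = 20.9552 dBW
EIRP = Pt_dBW + Gt - losses = 20.9552 + 42.7 - 1.9 = 61.7552 dBW

61.7552 dBW


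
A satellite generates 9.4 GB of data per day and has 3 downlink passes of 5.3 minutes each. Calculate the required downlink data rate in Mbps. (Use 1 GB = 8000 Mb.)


total contact time = 3 * 5.3 * 60 = 954.0000 s
data = 9.4 GB = 75200.0000 Mb
rate = 75200.0000 / 954.0000 = 78.8260 Mbps

78.8260 Mbps


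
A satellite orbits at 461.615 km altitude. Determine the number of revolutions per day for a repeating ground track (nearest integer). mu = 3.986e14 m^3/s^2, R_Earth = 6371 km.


r = 6.832615e+06 m
T = 2*pi*sqrt(r^3/mu) = 5620.7161 s = 93.6786 min
revs/day = 1440 / 93.6786 = 15.3717
Rounded: 15 revolutions per day

15 revolutions per day


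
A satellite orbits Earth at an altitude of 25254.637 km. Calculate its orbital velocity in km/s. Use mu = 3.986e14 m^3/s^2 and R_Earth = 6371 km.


r = R_E + alt = 6371.0 + 25254.637 = 31625.6370 km = 3.1625637e+07 m
v = sqrt(mu/r) = sqrt(3.986e14 / 3.1625637e+07) = 3550.1688 m/s = 3.5502 km/s

3.5502 km/s


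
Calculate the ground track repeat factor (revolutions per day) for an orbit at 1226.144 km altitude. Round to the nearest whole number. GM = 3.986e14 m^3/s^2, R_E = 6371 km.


r = 7.597144e+06 m
T = 2*pi*sqrt(r^3/mu) = 6590.0204 s = 109.8337 min
revs/day = 1440 / 109.8337 = 13.1107
Rounded: 13 revolutions per day

13 revolutions per day


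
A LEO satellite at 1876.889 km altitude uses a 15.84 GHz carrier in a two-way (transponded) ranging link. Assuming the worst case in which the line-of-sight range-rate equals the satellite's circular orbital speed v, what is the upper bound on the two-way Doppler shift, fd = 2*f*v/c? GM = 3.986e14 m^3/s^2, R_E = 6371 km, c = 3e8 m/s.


r = 8.247889e+06 m
v = sqrt(mu/r) = 6951.7996 m/s (worst-case radial velocity)
f = 15.84 GHz = 1.584e+10 Hz
fd = 2*f*v/c = 2*1.584e+10*6951.7996/3.0e+08
fd = 734110.0364 Hz

734110.0364 Hz


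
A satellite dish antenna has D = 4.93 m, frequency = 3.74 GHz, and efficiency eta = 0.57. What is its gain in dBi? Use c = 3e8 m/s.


lambda = c/f = 3e8 / 3.74e+09 = 0.0802139 m
G = eta*(pi*D/lambda)^2 = 0.57*(pi*4.93/0.0802139)^2
G = 21250.4991 (linear)
G = 10*log10(21250.4991) = 43.2737 dBi

43.2737 dBi


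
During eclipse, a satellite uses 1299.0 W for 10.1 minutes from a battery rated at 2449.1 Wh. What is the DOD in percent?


E_used = P * t / 60 = 1299.0 * 10.1 / 60 = 218.6650 Wh
DOD = E_used / E_total * 100 = 218.6650 / 2449.1 * 100
DOD = 8.9284 %

8.9284 %


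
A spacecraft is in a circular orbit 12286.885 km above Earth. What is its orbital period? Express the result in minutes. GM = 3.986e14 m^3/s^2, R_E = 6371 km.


r = 18657.8850 km = 1.8657885e+07 m
T = 2*pi*sqrt(r^3/mu) = 2*pi*sqrt(6.4951208e+21 / 3.986e14)
T = 25363.2463 s = 422.7208 min

422.7208 minutes


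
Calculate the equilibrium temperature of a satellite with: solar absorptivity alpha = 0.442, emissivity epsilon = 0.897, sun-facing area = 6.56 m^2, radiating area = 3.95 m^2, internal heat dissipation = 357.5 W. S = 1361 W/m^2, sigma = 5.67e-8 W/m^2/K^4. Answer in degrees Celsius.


Numerator = alpha*S*A_sun + Q_int = 0.442*1361*6.56 + 357.5 = 4303.7467 W
Denominator = eps*sigma*A_rad = 0.897*5.67e-8*3.95 = 2.0089661e-07 W/K^4
T^4 = 2.1422695e+10 K^4
T = 382.5767 K = 109.4267 C

109.4267 degrees Celsius


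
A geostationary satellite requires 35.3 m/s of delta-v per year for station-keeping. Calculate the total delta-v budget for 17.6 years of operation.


dV = rate * years = 35.3 * 17.6
dV = 621.2800 m/s

621.2800 m/s


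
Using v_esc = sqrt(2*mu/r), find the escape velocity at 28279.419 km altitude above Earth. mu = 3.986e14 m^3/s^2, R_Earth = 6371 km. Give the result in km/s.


r = 6371.0 + 28279.419 = 34650.4190 km = 3.4650419e+07 m
v_esc = sqrt(2*mu/r) = sqrt(2*3.986e14 / 3.4650419e+07)
v_esc = 4796.5547 m/s = 4.7966 km/s

4.7966 km/s


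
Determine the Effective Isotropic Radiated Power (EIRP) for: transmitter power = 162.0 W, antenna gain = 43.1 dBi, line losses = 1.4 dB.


Pt = 162.0 W = 22.0952 dBW
EIRP = Pt_dBW + Gt - losses = 22.0952 + 43.1 - 1.4 = 63.7952 dBW

63.7952 dBW


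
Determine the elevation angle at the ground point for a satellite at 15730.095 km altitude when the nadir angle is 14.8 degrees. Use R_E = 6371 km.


r = R_E + alt = 22101.0950 km
Law of sines in the satellite / Earth-center / ground-point triangle:
  sin(nadir)/R_E = sin(90 + el)/r  =>  cos(el) = (r/R_E)*sin(nadir)
cos(el) = (22101.0950 / 6371.0000) * sin(14.8 deg) = 0.8861452
el = arccos(0.8861452) = 27.6072 deg
(Earth-central angle = 90 - nadir - el = 47.5928 deg)

27.6072 degrees


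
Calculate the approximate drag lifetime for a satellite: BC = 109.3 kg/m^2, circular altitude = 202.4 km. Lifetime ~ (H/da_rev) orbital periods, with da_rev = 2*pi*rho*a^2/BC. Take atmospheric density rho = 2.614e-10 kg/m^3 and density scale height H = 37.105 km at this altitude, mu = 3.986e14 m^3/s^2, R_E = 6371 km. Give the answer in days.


a = R_E + alt = 6573.4000 km = 6.5734e+06 m
da_rev = 2*pi*rho*a^2/BC = 2*pi*2.614e-10*(6.5734e+06)^2/109.3 = 649.300012 m per revolution
N = H/da_rev = 37105.0000 m / 649.300012 m = 57.1462 revolutions
P = 2*pi*sqrt(a^3/mu) = 5303.9120 s
lifetime = N*P = 57.1462 * 5303.9120 = 303098.1860 s = 3.5081 days

3.5081 days


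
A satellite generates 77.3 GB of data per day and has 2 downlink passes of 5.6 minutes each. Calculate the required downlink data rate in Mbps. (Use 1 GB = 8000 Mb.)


total contact time = 2 * 5.6 * 60 = 672.0000 s
data = 77.3 GB = 618400.0000 Mb
rate = 618400.0000 / 672.0000 = 920.2381 Mbps

920.2381 Mbps


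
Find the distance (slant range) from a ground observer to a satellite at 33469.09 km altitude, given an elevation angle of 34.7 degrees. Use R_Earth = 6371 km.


h = 33469.09 km, el = 34.7 deg
d = -R_E*sin(el) + sqrt((R_E*sin(el))^2 + 2*R_E*h + h^2)
d = -6371.0000*sin(0.6056293) + sqrt((6371.0000*0.5692795)^2 + 2*6371.0000*33469.09 + 33469.09^2)
d = 35867.3905 km

35867.3905 km


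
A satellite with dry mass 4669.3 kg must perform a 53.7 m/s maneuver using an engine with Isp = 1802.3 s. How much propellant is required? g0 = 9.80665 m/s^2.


ve = Isp * g0 = 1802.3 * 9.80665 = 17674.525295 m/s
mass ratio = exp(dv/ve) = exp(53.7/17674.525295) = 1.00304289
m_prop = m_dry * (mr - 1) = 4669.3 * (1.00304289 - 1)
m_prop = 14.2082 kg

14.2082 kg


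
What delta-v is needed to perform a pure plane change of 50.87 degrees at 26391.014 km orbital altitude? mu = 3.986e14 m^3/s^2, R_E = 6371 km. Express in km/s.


r = 32762.0140 km = 3.2762014e+07 m
V = sqrt(mu/r) = 3488.0552 m/s
di = 50.87 deg = 0.887849 rad
dV = 2*V*sin(di/2) = 2*3488.0552*sin(0.4439245)
dV = 2996.1478 m/s = 2.9961 km/s

2.9961 km/s


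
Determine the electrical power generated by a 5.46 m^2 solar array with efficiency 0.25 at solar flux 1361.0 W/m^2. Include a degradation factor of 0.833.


P = area * eta * S * degradation
P = 5.46 * 0.25 * 1361.0 * 0.833
P = 1547.5182 W

1547.5182 W


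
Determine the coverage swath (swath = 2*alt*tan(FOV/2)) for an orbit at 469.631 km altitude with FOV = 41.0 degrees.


FOV = 41.0 deg = 0.715585 rad
swath = 2 * alt * tan(FOV/2) = 2 * 469.631 * tan(0.3577925)
swath = 2 * 469.631 * 0.3738847
swath = 351.1757 km

351.1757 km


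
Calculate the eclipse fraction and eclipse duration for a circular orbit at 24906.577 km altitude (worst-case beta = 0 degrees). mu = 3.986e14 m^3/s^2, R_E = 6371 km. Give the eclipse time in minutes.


r = 31277.5770 km
T = 917.5075 min
Eclipse fraction = arcsin(R_E/r)/pi = arcsin(6371.0000/31277.5770)/pi
= arcsin(0.2036922)/pi = 0.0652942
Eclipse duration = 0.0652942 * 917.5075 = 59.9079 min

59.9079 minutes


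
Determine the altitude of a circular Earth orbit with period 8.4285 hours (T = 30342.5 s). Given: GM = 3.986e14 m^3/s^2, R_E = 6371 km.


T = 30342.5 s
r = (mu*T^2/(4*pi^2))^(1/3) = (3.986e14 * 30342.5^2 / (4*pi^2))^(1/3)
r = 2.1026166e+07 m = 21026.1662 km
alt = r - R_E = 21026.1662 - 6371 = 14655.1662 km

14655.1662 km


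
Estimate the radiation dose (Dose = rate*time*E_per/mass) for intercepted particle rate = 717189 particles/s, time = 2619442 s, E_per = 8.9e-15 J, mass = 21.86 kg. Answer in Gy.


Total energy deposited = rate * time * E_per
  = 717189 * 2619442 * 8.9e-15 = 0.01671985 J
Dose = E_total / mass = 0.01671985 / 21.86
Dose = 7.6486054e-04 Gy

7.6486e-04 Gy


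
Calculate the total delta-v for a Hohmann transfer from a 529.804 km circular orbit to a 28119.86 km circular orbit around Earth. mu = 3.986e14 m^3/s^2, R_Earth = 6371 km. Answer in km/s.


r1 = 6900.8040 km = 6.900804e+06 m
r2 = 34490.8600 km = 3.449086e+07 m
dv1 = sqrt(mu/r1)*(sqrt(2*r2/(r1+r2)) - 1) = 2211.2724 m/s
dv2 = sqrt(mu/r2)*(1 - sqrt(2*r1/(r1+r2))) = 1436.4910 m/s
total dv = |dv1| + |dv2| = 2211.2724 + 1436.4910 = 3647.7634 m/s = 3.6478 km/s

3.6478 km/s


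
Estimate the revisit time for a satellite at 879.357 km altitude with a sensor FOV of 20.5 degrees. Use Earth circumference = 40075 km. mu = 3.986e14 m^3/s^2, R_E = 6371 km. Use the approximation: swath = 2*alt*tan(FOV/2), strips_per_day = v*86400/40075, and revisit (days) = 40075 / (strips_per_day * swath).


swath = 2*879.357*tan(0.1788962) = 318.0273 km
v = sqrt(mu/r) = 7414.6209 m/s = 7.4146 km/s
strips/day = v*86400/40075 = 7.4146*86400/40075 = 15.9856
coverage/day = strips * swath = 15.9856 * 318.0273 = 5083.8598 km
revisit = 40075 / 5083.8598 = 7.8828 days

7.8828 days


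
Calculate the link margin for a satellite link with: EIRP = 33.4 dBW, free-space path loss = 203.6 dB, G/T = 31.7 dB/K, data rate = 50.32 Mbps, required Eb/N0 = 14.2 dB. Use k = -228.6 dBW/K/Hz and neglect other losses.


C/N0 = EIRP - FSPL + G/T - k = 33.4 - 203.6 + 31.7 - (-228.6)
C/N0 = 90.1000 dB-Hz
R_b = 50.32 Mbps = 5.032e+07 bps -> 10*log10(R_b) = 77.0174 dB-Hz
Eb/N0 = C/N0 - 10*log10(R_b) = 90.1000 - 77.0174 = 13.0826 dB
Margin = Eb/N0 - Eb/N0_req = 13.0826 - 14.2 = -1.1174 dB (negative margin: link does not close)

-1.1174 dB


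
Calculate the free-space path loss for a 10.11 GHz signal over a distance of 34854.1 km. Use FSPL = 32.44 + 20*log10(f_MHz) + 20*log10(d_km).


f = 10.11 GHz = 10110.0000 MHz
d = 34854.1 km
FSPL = 32.44 + 20*log10(10110.0000) + 20*log10(34854.1)
FSPL = 32.44 + 80.0950 + 90.8451
FSPL = 203.3801 dB

203.3801 dB


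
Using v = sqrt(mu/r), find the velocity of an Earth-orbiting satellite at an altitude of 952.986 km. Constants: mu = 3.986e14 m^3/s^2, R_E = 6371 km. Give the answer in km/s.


r = R_E + alt = 6371.0 + 952.986 = 7323.9860 km = 7.323986e+06 m
v = sqrt(mu/r) = sqrt(3.986e14 / 7.323986e+06) = 7377.2567 m/s = 7.3773 km/s

7.3773 km/s


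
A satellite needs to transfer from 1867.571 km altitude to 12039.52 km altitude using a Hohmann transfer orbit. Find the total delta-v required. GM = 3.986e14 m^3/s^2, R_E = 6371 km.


r1 = 8238.5710 km = 8.238571e+06 m
r2 = 18410.5200 km = 1.841052e+07 m
dv1 = sqrt(mu/r1)*(sqrt(2*r2/(r1+r2)) - 1) = 1220.4330 m/s
dv2 = sqrt(mu/r2)*(1 - sqrt(2*r1/(r1+r2))) = 994.2554 m/s
total dv = |dv1| + |dv2| = 1220.4330 + 994.2554 = 2214.6883 m/s = 2.2147 km/s

2.2147 km/s


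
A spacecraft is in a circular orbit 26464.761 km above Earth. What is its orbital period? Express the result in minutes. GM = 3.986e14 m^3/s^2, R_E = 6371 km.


r = 32835.7610 km = 3.2835761e+07 m
T = 2*pi*sqrt(r^3/mu) = 2*pi*sqrt(3.5403097e+22 / 3.986e14)
T = 59215.0159 s = 986.9169 min

986.9169 minutes


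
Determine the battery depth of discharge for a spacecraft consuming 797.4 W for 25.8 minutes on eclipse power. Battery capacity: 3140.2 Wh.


E_used = P * t / 60 = 797.4 * 25.8 / 60 = 342.8820 Wh
DOD = E_used / E_total * 100 = 342.8820 / 3140.2 * 100
DOD = 10.9191 %

10.9191 %


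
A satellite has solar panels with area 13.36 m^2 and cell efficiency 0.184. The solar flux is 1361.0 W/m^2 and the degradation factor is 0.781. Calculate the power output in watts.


P = area * eta * S * degradation
P = 13.36 * 0.184 * 1361.0 * 0.781
P = 2612.9641 W

2612.9641 W


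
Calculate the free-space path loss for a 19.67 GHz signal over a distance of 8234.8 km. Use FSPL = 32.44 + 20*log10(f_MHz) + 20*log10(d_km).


f = 19.67 GHz = 19670.0000 MHz
d = 8234.8 km
FSPL = 32.44 + 20*log10(19670.0000) + 20*log10(8234.8)
FSPL = 32.44 + 85.8761 + 78.3131
FSPL = 196.6291 dB

196.6291 dB


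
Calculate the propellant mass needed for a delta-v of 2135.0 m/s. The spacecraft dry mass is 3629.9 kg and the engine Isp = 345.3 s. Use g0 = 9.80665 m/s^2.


ve = Isp * g0 = 345.3 * 9.80665 = 3386.236245 m/s
mass ratio = exp(dv/ve) = exp(2135.0/3386.236245) = 1.87853744
m_prop = m_dry * (mr - 1) = 3629.9 * (1.87853744 - 1)
m_prop = 3189.0031 kg

3189.0031 kg
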